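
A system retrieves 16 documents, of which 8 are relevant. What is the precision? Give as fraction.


Precision = relevant_retrieved / total_retrieved
= 8 / 16
= 8 / (8 + 8)
= 1/2

1/2


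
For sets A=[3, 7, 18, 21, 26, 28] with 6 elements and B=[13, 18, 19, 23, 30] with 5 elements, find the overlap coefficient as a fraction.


A intersect B = [18]
|A intersect B| = 1
min(|A|, |B|) = min(6, 5) = 5
Overlap = 1 / 5 = 1/5

1/5


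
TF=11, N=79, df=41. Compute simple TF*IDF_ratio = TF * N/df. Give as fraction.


TF * (N/df)
= 11 * (79/41)
= 11 * 79/41
= 869/41

869/41


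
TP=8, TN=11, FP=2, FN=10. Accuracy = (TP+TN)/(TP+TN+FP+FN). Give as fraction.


Accuracy = (TP + TN) / (TP + TN + FP + FN)
TP + TN = 8 + 11 = 19
Total = 8 + 11 + 2 + 10 = 31
Accuracy = 19 / 31 = 19/31

19/31


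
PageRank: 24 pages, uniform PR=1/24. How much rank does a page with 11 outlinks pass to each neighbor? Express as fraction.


Initial PR = 1/24 = 1/24
Outlinks = 11
Contribution per link = PR / outlinks
= 1/24 / 11
= 1/264

1/264


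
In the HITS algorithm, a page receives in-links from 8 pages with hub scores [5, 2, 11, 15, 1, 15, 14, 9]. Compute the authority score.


Authority = sum of hub scores of in-linkers
In-link 1: hub score = 5
In-link 2: hub score = 2
In-link 3: hub score = 11
In-link 4: hub score = 15
In-link 5: hub score = 1
In-link 6: hub score = 15
In-link 7: hub score = 14
In-link 8: hub score = 9
Authority = 5 + 2 + 11 + 15 + 1 + 15 + 14 + 9 = 72

72


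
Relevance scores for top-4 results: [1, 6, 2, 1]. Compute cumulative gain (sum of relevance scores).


Cumulative Gain = sum of relevance scores
Position 1: rel=1, running sum=1
Position 2: rel=6, running sum=7
Position 3: rel=2, running sum=9
Position 4: rel=1, running sum=10
CG = 10

10


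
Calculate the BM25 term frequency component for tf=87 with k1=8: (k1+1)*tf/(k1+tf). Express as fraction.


BM25 TF component = (k1+1)*tf / (k1+tf)
k1 = 8, tf = 87
Numerator = (8+1)*87 = 783
Denominator = 8 + 87 = 95
= 783/95 = 783/95

783/95


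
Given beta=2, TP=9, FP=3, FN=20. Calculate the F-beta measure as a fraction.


P = TP/(TP+FP) = 9/12 = 3/4
R = TP/(TP+FN) = 9/29 = 9/29
beta^2 = 2^2 = 4
(1 + beta^2) = 5
Numerator = (1+beta^2)*P*R = 135/116
Denominator = beta^2*P + R = 3 + 9/29 = 96/29
F_beta = 45/128

45/128


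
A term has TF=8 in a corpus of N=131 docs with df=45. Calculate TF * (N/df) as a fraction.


TF * (N/df)
= 8 * (131/45)
= 8 * 131/45
= 1048/45

1048/45


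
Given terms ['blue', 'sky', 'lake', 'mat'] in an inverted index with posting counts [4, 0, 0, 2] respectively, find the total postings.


Summing posting list sizes:
'blue': 4 postings
'sky': 0 postings
'lake': 0 postings
'mat': 2 postings
Total = 4 + 0 + 0 + 2 = 6

6


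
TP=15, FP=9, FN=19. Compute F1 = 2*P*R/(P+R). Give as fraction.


F1 = 2 * P * R / (P + R)
P = TP/(TP+FP) = 15/24 = 5/8
R = TP/(TP+FN) = 15/34 = 15/34
2 * P * R = 2 * 5/8 * 15/34 = 75/136
P + R = 5/8 + 15/34 = 145/136
F1 = 75/136 / 145/136 = 15/29

15/29


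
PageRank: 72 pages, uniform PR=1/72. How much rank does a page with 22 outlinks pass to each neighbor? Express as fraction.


Initial PR = 1/72 = 1/72
Outlinks = 22
Contribution per link = PR / outlinks
= 1/72 / 22
= 1/1584

1/1584


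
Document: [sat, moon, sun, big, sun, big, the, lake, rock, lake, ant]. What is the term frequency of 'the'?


Document has 11 words
Scanning for 'the':
Found at positions: [6]
Count = 1

1


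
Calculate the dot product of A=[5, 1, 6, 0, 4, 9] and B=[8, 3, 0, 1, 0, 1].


Dot product = sum of element-wise products
A[0]*B[0] = 5*8 = 40
A[1]*B[1] = 1*3 = 3
A[2]*B[2] = 6*0 = 0
A[3]*B[3] = 0*1 = 0
A[4]*B[4] = 4*0 = 0
A[5]*B[5] = 9*1 = 9
Sum = 40 + 3 + 0 + 0 + 0 + 9 = 52

52


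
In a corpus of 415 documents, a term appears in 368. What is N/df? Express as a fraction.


IDF ratio = N / df
= 415 / 368
= 415/368

415/368


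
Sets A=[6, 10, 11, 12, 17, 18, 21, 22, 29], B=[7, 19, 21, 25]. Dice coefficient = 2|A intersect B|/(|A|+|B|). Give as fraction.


A intersect B = [21]
|A intersect B| = 1
|A| = 9, |B| = 4
Dice = 2*1 / (9+4)
= 2 / 13 = 2/13

2/13


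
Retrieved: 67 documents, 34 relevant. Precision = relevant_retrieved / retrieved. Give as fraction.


Precision = relevant_retrieved / total_retrieved
= 34 / 67
= 34 / (34 + 33)
= 34/67

34/67


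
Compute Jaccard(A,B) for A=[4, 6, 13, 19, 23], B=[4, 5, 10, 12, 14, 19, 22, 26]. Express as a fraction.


A intersect B = [4, 19]
|A intersect B| = 2
A union B = [4, 5, 6, 10, 12, 13, 14, 19, 22, 23, 26]
|A union B| = 11
Jaccard = 2/11 = 2/11

2/11


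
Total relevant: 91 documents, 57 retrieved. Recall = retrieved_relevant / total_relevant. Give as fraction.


Recall = retrieved_relevant / total_relevant
= 57 / 91
= 57 / (57 + 34)
= 57/91

57/91


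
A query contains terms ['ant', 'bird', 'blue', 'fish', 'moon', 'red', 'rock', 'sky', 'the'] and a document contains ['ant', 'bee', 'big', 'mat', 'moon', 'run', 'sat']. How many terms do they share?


Query terms: ['ant', 'bird', 'blue', 'fish', 'moon', 'red', 'rock', 'sky', 'the']
Document terms: ['ant', 'bee', 'big', 'mat', 'moon', 'run', 'sat']
Common terms: ['ant', 'moon']
Overlap count = 2

2


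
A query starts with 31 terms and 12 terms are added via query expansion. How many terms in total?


Original terms: 31
Expansion terms: 12
Total = 31 + 12 = 43

43


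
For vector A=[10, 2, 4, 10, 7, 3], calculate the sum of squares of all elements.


|A|^2 = sum of squared components
A[0]^2 = 10^2 = 100
A[1]^2 = 2^2 = 4
A[2]^2 = 4^2 = 16
A[3]^2 = 10^2 = 100
A[4]^2 = 7^2 = 49
A[5]^2 = 3^2 = 9
Sum = 100 + 4 + 16 + 100 + 49 + 9 = 278

278


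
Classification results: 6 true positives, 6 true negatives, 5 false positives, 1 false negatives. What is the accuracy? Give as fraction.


Accuracy = (TP + TN) / (TP + TN + FP + FN)
TP + TN = 6 + 6 = 12
Total = 6 + 6 + 5 + 1 = 18
Accuracy = 12 / 18 = 2/3

2/3


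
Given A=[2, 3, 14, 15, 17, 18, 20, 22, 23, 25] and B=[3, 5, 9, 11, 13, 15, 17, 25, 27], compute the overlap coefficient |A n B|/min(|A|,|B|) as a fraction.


A intersect B = [3, 15, 17, 25]
|A intersect B| = 4
min(|A|, |B|) = min(10, 9) = 9
Overlap = 4 / 9 = 4/9

4/9


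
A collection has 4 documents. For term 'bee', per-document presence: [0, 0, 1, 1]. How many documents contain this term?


Checking each document for 'bee':
Doc 1: absent
Doc 2: absent
Doc 3: present
Doc 4: present
df = sum of presences = 0 + 0 + 1 + 1 = 2

2


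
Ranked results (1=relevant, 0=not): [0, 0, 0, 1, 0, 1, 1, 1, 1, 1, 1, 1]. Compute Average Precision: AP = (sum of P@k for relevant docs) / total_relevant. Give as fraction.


Computing P@k for each relevant position:
Position 1: not relevant
Position 2: not relevant
Position 3: not relevant
Position 4: relevant, P@4 = 1/4 = 1/4
Position 5: not relevant
Position 6: relevant, P@6 = 2/6 = 1/3
Position 7: relevant, P@7 = 3/7 = 3/7
Position 8: relevant, P@8 = 4/8 = 1/2
Position 9: relevant, P@9 = 5/9 = 5/9
Position 10: relevant, P@10 = 6/10 = 3/5
Position 11: relevant, P@11 = 7/11 = 7/11
Position 12: relevant, P@12 = 8/12 = 2/3
Sum of P@k = 1/4 + 1/3 + 3/7 + 1/2 + 5/9 + 3/5 + 7/11 + 2/3 = 55031/13860
AP = 55031/13860 / 8 = 55031/110880

55031/110880


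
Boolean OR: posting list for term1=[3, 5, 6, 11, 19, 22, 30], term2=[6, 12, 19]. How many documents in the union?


Boolean OR: find union of posting lists
term1 docs: [3, 5, 6, 11, 19, 22, 30]
term2 docs: [6, 12, 19]
Union: [3, 5, 6, 11, 12, 19, 22, 30]
|union| = 8

8


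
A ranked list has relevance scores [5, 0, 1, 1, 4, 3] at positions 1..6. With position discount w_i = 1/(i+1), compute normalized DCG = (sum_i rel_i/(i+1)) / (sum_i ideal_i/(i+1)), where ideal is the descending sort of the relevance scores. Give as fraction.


Position discount weights w_i = 1/(i+1) for i=1..6:
Weights = [1/2, 1/3, 1/4, 1/5, 1/6, 1/7]
Actual relevance: [5, 0, 1, 1, 4, 3]
DCG = 5/2 + 0/3 + 1/4 + 1/5 + 4/6 + 3/7 = 1699/420
Ideal relevance (sorted desc): [5, 4, 3, 1, 1, 0]
Ideal DCG = 5/2 + 4/3 + 3/4 + 1/5 + 1/6 + 0/7 = 99/20
nDCG = DCG / ideal_DCG = 1699/420 / 99/20 = 1699/2079

1699/2079


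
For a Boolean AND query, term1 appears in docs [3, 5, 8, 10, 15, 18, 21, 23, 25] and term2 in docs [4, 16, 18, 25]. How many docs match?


Boolean AND: find intersection of posting lists
term1 docs: [3, 5, 8, 10, 15, 18, 21, 23, 25]
term2 docs: [4, 16, 18, 25]
Intersection: [18, 25]
|intersection| = 2

2


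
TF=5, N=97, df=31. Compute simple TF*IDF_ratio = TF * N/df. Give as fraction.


TF * (N/df)
= 5 * (97/31)
= 5 * 97/31
= 485/31

485/31


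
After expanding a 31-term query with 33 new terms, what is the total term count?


Original terms: 31
Expansion terms: 33
Total = 31 + 33 = 64

64


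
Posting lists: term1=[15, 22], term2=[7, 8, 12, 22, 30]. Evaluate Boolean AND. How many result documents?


Boolean AND: find intersection of posting lists
term1 docs: [15, 22]
term2 docs: [7, 8, 12, 22, 30]
Intersection: [22]
|intersection| = 1

1


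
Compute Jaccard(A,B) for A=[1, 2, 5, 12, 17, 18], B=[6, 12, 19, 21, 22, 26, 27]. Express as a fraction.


A intersect B = [12]
|A intersect B| = 1
A union B = [1, 2, 5, 6, 12, 17, 18, 19, 21, 22, 26, 27]
|A union B| = 12
Jaccard = 1/12 = 1/12

1/12


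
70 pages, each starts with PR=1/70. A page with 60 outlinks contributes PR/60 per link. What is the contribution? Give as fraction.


Initial PR = 1/70 = 1/70
Outlinks = 60
Contribution per link = PR / outlinks
= 1/70 / 60
= 1/4200

1/4200


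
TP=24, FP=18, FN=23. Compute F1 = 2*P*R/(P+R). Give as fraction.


F1 = 2 * P * R / (P + R)
P = TP/(TP+FP) = 24/42 = 4/7
R = TP/(TP+FN) = 24/47 = 24/47
2 * P * R = 2 * 4/7 * 24/47 = 192/329
P + R = 4/7 + 24/47 = 356/329
F1 = 192/329 / 356/329 = 48/89

48/89


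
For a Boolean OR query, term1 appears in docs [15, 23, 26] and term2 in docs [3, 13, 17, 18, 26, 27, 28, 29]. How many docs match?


Boolean OR: find union of posting lists
term1 docs: [15, 23, 26]
term2 docs: [3, 13, 17, 18, 26, 27, 28, 29]
Union: [3, 13, 15, 17, 18, 23, 26, 27, 28, 29]
|union| = 10

10


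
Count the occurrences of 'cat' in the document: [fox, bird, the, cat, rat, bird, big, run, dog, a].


Document has 10 words
Scanning for 'cat':
Found at positions: [3]
Count = 1

1


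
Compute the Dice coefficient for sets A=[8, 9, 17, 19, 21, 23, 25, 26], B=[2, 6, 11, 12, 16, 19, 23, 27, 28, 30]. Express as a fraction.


A intersect B = [19, 23]
|A intersect B| = 2
|A| = 8, |B| = 10
Dice = 2*2 / (8+10)
= 4 / 18 = 2/9

2/9


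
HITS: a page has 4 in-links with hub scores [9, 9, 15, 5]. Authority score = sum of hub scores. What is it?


Authority = sum of hub scores of in-linkers
In-link 1: hub score = 9
In-link 2: hub score = 9
In-link 3: hub score = 15
In-link 4: hub score = 5
Authority = 9 + 9 + 15 + 5 = 38

38


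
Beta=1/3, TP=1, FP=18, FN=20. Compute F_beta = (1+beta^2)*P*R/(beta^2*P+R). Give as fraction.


P = TP/(TP+FP) = 1/19 = 1/19
R = TP/(TP+FN) = 1/21 = 1/21
beta^2 = 1/3^2 = 1/9
(1 + beta^2) = 10/9
Numerator = (1+beta^2)*P*R = 10/3591
Denominator = beta^2*P + R = 1/171 + 1/21 = 64/1197
F_beta = 5/96

5/96


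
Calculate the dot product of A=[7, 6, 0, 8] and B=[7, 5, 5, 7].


Dot product = sum of element-wise products
A[0]*B[0] = 7*7 = 49
A[1]*B[1] = 6*5 = 30
A[2]*B[2] = 0*5 = 0
A[3]*B[3] = 8*7 = 56
Sum = 49 + 30 + 0 + 56 = 135

135


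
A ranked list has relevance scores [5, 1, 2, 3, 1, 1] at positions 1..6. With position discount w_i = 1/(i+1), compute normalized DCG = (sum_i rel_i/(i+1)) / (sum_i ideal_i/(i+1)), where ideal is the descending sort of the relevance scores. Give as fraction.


Position discount weights w_i = 1/(i+1) for i=1..6:
Weights = [1/2, 1/3, 1/4, 1/5, 1/6, 1/7]
Actual relevance: [5, 1, 2, 3, 1, 1]
DCG = 5/2 + 1/3 + 2/4 + 3/5 + 1/6 + 1/7 = 297/70
Ideal relevance (sorted desc): [5, 3, 2, 1, 1, 1]
Ideal DCG = 5/2 + 3/3 + 2/4 + 1/5 + 1/6 + 1/7 = 947/210
nDCG = DCG / ideal_DCG = 297/70 / 947/210 = 891/947

891/947


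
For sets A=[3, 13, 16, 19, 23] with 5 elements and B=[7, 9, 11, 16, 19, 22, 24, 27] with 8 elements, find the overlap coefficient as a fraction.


A intersect B = [16, 19]
|A intersect B| = 2
min(|A|, |B|) = min(5, 8) = 5
Overlap = 2 / 5 = 2/5

2/5


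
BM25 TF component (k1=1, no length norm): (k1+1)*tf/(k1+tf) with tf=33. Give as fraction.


BM25 TF component = (k1+1)*tf / (k1+tf)
k1 = 1, tf = 33
Numerator = (1+1)*33 = 66
Denominator = 1 + 33 = 34
= 66/34 = 33/17

33/17


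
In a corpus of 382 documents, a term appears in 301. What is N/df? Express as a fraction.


IDF ratio = N / df
= 382 / 301
= 382/301

382/301


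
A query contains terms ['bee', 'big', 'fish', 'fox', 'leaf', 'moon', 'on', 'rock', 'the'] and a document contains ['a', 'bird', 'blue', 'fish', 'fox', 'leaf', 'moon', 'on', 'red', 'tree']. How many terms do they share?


Query terms: ['bee', 'big', 'fish', 'fox', 'leaf', 'moon', 'on', 'rock', 'the']
Document terms: ['a', 'bird', 'blue', 'fish', 'fox', 'leaf', 'moon', 'on', 'red', 'tree']
Common terms: ['fish', 'fox', 'leaf', 'moon', 'on']
Overlap count = 5

5


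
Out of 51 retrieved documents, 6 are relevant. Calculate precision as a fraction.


Precision = relevant_retrieved / total_retrieved
= 6 / 51
= 6 / (6 + 45)
= 2/17

2/17


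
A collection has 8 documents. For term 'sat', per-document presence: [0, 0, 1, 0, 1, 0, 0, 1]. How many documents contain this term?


Checking each document for 'sat':
Doc 1: absent
Doc 2: absent
Doc 3: present
Doc 4: absent
Doc 5: present
Doc 6: absent
Doc 7: absent
Doc 8: present
df = sum of presences = 0 + 0 + 1 + 0 + 1 + 0 + 0 + 1 = 3

3


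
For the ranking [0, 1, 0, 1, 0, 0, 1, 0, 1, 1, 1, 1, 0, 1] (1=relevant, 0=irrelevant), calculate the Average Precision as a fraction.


Computing P@k for each relevant position:
Position 1: not relevant
Position 2: relevant, P@2 = 1/2 = 1/2
Position 3: not relevant
Position 4: relevant, P@4 = 2/4 = 1/2
Position 5: not relevant
Position 6: not relevant
Position 7: relevant, P@7 = 3/7 = 3/7
Position 8: not relevant
Position 9: relevant, P@9 = 4/9 = 4/9
Position 10: relevant, P@10 = 5/10 = 1/2
Position 11: relevant, P@11 = 6/11 = 6/11
Position 12: relevant, P@12 = 7/12 = 7/12
Position 13: not relevant
Position 14: relevant, P@14 = 8/14 = 4/7
Sum of P@k = 1/2 + 1/2 + 3/7 + 4/9 + 1/2 + 6/11 + 7/12 + 4/7 = 1613/396
AP = 1613/396 / 8 = 1613/3168

1613/3168


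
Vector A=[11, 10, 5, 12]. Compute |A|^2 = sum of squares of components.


|A|^2 = sum of squared components
A[0]^2 = 11^2 = 121
A[1]^2 = 10^2 = 100
A[2]^2 = 5^2 = 25
A[3]^2 = 12^2 = 144
Sum = 121 + 100 + 25 + 144 = 390

390


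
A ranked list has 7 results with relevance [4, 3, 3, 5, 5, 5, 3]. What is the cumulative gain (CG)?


Cumulative Gain = sum of relevance scores
Position 1: rel=4, running sum=4
Position 2: rel=3, running sum=7
Position 3: rel=3, running sum=10
Position 4: rel=5, running sum=15
Position 5: rel=5, running sum=20
Position 6: rel=5, running sum=25
Position 7: rel=3, running sum=28
CG = 28

28


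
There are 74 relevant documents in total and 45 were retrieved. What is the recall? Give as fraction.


Recall = retrieved_relevant / total_relevant
= 45 / 74
= 45 / (45 + 29)
= 45/74

45/74


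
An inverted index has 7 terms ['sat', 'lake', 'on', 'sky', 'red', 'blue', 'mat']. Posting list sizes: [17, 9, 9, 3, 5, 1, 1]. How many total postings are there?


Summing posting list sizes:
'sat': 17 postings
'lake': 9 postings
'on': 9 postings
'sky': 3 postings
'red': 5 postings
'blue': 1 postings
'mat': 1 postings
Total = 17 + 9 + 9 + 3 + 5 + 1 + 1 = 45

45


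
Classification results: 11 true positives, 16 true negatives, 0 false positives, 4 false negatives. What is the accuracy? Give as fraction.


Accuracy = (TP + TN) / (TP + TN + FP + FN)
TP + TN = 11 + 16 = 27
Total = 11 + 16 + 0 + 4 = 31
Accuracy = 27 / 31 = 27/31

27/31


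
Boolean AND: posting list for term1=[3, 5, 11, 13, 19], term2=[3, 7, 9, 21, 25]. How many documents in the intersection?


Boolean AND: find intersection of posting lists
term1 docs: [3, 5, 11, 13, 19]
term2 docs: [3, 7, 9, 21, 25]
Intersection: [3]
|intersection| = 1

1


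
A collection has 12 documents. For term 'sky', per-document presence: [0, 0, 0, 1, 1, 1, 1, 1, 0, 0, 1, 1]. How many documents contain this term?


Checking each document for 'sky':
Doc 1: absent
Doc 2: absent
Doc 3: absent
Doc 4: present
Doc 5: present
Doc 6: present
Doc 7: present
Doc 8: present
Doc 9: absent
Doc 10: absent
Doc 11: present
Doc 12: present
df = sum of presences = 0 + 0 + 0 + 1 + 1 + 1 + 1 + 1 + 0 + 0 + 1 + 1 = 7

7


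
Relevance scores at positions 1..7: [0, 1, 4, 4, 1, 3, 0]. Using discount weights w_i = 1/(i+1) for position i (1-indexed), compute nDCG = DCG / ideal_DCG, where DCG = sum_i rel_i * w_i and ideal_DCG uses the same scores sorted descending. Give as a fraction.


Position discount weights w_i = 1/(i+1) for i=1..7:
Weights = [1/2, 1/3, 1/4, 1/5, 1/6, 1/7, 1/8]
Actual relevance: [0, 1, 4, 4, 1, 3, 0]
DCG = 0/2 + 1/3 + 4/4 + 4/5 + 1/6 + 3/7 + 0/8 = 191/70
Ideal relevance (sorted desc): [4, 4, 3, 1, 1, 0, 0]
Ideal DCG = 4/2 + 4/3 + 3/4 + 1/5 + 1/6 + 0/7 + 0/8 = 89/20
nDCG = DCG / ideal_DCG = 191/70 / 89/20 = 382/623

382/623


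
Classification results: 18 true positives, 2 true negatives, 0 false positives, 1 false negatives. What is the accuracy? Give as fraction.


Accuracy = (TP + TN) / (TP + TN + FP + FN)
TP + TN = 18 + 2 = 20
Total = 18 + 2 + 0 + 1 = 21
Accuracy = 20 / 21 = 20/21

20/21


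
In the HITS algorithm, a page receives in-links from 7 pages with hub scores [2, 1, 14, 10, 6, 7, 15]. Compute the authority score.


Authority = sum of hub scores of in-linkers
In-link 1: hub score = 2
In-link 2: hub score = 1
In-link 3: hub score = 14
In-link 4: hub score = 10
In-link 5: hub score = 6
In-link 6: hub score = 7
In-link 7: hub score = 15
Authority = 2 + 1 + 14 + 10 + 6 + 7 + 15 = 55

55


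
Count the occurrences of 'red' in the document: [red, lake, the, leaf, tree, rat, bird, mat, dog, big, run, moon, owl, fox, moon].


Document has 15 words
Scanning for 'red':
Found at positions: [0]
Count = 1

1


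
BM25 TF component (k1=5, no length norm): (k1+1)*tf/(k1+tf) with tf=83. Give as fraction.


BM25 TF component = (k1+1)*tf / (k1+tf)
k1 = 5, tf = 83
Numerator = (5+1)*83 = 498
Denominator = 5 + 83 = 88
= 498/88 = 249/44

249/44


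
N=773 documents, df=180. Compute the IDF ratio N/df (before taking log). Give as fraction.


IDF ratio = N / df
= 773 / 180
= 773/180

773/180


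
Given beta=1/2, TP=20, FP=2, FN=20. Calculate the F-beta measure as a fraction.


P = TP/(TP+FP) = 20/22 = 10/11
R = TP/(TP+FN) = 20/40 = 1/2
beta^2 = 1/2^2 = 1/4
(1 + beta^2) = 5/4
Numerator = (1+beta^2)*P*R = 25/44
Denominator = beta^2*P + R = 5/22 + 1/2 = 8/11
F_beta = 25/32

25/32


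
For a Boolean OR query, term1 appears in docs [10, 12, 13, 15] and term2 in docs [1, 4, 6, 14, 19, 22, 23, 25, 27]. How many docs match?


Boolean OR: find union of posting lists
term1 docs: [10, 12, 13, 15]
term2 docs: [1, 4, 6, 14, 19, 22, 23, 25, 27]
Union: [1, 4, 6, 10, 12, 13, 14, 15, 19, 22, 23, 25, 27]
|union| = 13

13


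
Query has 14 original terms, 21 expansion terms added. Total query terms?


Original terms: 14
Expansion terms: 21
Total = 14 + 21 = 35

35


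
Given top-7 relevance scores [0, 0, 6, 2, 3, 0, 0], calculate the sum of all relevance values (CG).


Cumulative Gain = sum of relevance scores
Position 1: rel=0, running sum=0
Position 2: rel=0, running sum=0
Position 3: rel=6, running sum=6
Position 4: rel=2, running sum=8
Position 5: rel=3, running sum=11
Position 6: rel=0, running sum=11
Position 7: rel=0, running sum=11
CG = 11

11


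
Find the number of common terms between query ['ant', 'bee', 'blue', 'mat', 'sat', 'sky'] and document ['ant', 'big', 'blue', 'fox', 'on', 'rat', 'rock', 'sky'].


Query terms: ['ant', 'bee', 'blue', 'mat', 'sat', 'sky']
Document terms: ['ant', 'big', 'blue', 'fox', 'on', 'rat', 'rock', 'sky']
Common terms: ['ant', 'blue', 'sky']
Overlap count = 3

3


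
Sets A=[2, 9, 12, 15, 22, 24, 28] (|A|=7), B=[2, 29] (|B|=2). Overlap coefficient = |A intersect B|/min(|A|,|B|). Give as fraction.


A intersect B = [2]
|A intersect B| = 1
min(|A|, |B|) = min(7, 2) = 2
Overlap = 1 / 2 = 1/2

1/2


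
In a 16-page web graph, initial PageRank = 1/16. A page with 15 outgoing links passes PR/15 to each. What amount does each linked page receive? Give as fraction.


Initial PR = 1/16 = 1/16
Outlinks = 15
Contribution per link = PR / outlinks
= 1/16 / 15
= 1/240

1/240


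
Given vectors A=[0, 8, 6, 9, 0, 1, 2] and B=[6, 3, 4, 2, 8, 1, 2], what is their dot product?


Dot product = sum of element-wise products
A[0]*B[0] = 0*6 = 0
A[1]*B[1] = 8*3 = 24
A[2]*B[2] = 6*4 = 24
A[3]*B[3] = 9*2 = 18
A[4]*B[4] = 0*8 = 0
A[5]*B[5] = 1*1 = 1
A[6]*B[6] = 2*2 = 4
Sum = 0 + 24 + 24 + 18 + 0 + 1 + 4 = 71

71


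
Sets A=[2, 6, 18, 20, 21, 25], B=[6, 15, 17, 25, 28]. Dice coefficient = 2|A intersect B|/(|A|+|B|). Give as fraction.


A intersect B = [6, 25]
|A intersect B| = 2
|A| = 6, |B| = 5
Dice = 2*2 / (6+5)
= 4 / 11 = 4/11

4/11


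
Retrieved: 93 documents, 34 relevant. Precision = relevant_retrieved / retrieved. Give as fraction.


Precision = relevant_retrieved / total_retrieved
= 34 / 93
= 34 / (34 + 59)
= 34/93

34/93


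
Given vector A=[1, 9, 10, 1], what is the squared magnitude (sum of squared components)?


|A|^2 = sum of squared components
A[0]^2 = 1^2 = 1
A[1]^2 = 9^2 = 81
A[2]^2 = 10^2 = 100
A[3]^2 = 1^2 = 1
Sum = 1 + 81 + 100 + 1 = 183

183


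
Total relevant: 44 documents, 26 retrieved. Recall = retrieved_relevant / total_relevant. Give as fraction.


Recall = retrieved_relevant / total_relevant
= 26 / 44
= 26 / (26 + 18)
= 13/22

13/22


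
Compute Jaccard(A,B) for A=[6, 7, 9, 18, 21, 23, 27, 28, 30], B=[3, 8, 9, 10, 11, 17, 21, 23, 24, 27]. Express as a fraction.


A intersect B = [9, 21, 23, 27]
|A intersect B| = 4
A union B = [3, 6, 7, 8, 9, 10, 11, 17, 18, 21, 23, 24, 27, 28, 30]
|A union B| = 15
Jaccard = 4/15 = 4/15

4/15


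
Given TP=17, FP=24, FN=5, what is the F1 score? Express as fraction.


F1 = 2 * P * R / (P + R)
P = TP/(TP+FP) = 17/41 = 17/41
R = TP/(TP+FN) = 17/22 = 17/22
2 * P * R = 2 * 17/41 * 17/22 = 289/451
P + R = 17/41 + 17/22 = 1071/902
F1 = 289/451 / 1071/902 = 34/63

34/63


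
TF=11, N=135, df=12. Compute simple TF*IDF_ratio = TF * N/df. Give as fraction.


TF * (N/df)
= 11 * (135/12)
= 11 * 45/4
= 495/4

495/4


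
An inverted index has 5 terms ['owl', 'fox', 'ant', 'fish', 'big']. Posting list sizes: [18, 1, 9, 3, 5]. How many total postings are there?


Summing posting list sizes:
'owl': 18 postings
'fox': 1 postings
'ant': 9 postings
'fish': 3 postings
'big': 5 postings
Total = 18 + 1 + 9 + 3 + 5 = 36

36


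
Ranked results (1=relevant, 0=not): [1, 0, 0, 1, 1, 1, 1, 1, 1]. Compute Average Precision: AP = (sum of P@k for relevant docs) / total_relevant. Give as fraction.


Computing P@k for each relevant position:
Position 1: relevant, P@1 = 1/1 = 1
Position 2: not relevant
Position 3: not relevant
Position 4: relevant, P@4 = 2/4 = 1/2
Position 5: relevant, P@5 = 3/5 = 3/5
Position 6: relevant, P@6 = 4/6 = 2/3
Position 7: relevant, P@7 = 5/7 = 5/7
Position 8: relevant, P@8 = 6/8 = 3/4
Position 9: relevant, P@9 = 7/9 = 7/9
Sum of P@k = 1 + 1/2 + 3/5 + 2/3 + 5/7 + 3/4 + 7/9 = 6311/1260
AP = 6311/1260 / 7 = 6311/8820

6311/8820


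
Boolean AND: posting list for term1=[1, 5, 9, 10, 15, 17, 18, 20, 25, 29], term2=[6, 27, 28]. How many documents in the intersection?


Boolean AND: find intersection of posting lists
term1 docs: [1, 5, 9, 10, 15, 17, 18, 20, 25, 29]
term2 docs: [6, 27, 28]
Intersection: []
|intersection| = 0

0


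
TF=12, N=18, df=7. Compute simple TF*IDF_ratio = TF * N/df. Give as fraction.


TF * (N/df)
= 12 * (18/7)
= 12 * 18/7
= 216/7

216/7


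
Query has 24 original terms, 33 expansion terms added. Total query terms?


Original terms: 24
Expansion terms: 33
Total = 24 + 33 = 57

57


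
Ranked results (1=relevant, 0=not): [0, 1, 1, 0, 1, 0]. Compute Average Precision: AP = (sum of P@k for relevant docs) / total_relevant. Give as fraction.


Computing P@k for each relevant position:
Position 1: not relevant
Position 2: relevant, P@2 = 1/2 = 1/2
Position 3: relevant, P@3 = 2/3 = 2/3
Position 4: not relevant
Position 5: relevant, P@5 = 3/5 = 3/5
Position 6: not relevant
Sum of P@k = 1/2 + 2/3 + 3/5 = 53/30
AP = 53/30 / 3 = 53/90

53/90


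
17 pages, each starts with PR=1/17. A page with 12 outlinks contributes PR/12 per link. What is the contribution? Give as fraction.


Initial PR = 1/17 = 1/17
Outlinks = 12
Contribution per link = PR / outlinks
= 1/17 / 12
= 1/204

1/204


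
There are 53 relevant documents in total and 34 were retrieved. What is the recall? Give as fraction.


Recall = retrieved_relevant / total_relevant
= 34 / 53
= 34 / (34 + 19)
= 34/53

34/53


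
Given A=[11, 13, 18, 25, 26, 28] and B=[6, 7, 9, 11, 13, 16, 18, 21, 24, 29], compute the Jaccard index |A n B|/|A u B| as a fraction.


A intersect B = [11, 13, 18]
|A intersect B| = 3
A union B = [6, 7, 9, 11, 13, 16, 18, 21, 24, 25, 26, 28, 29]
|A union B| = 13
Jaccard = 3/13 = 3/13

3/13


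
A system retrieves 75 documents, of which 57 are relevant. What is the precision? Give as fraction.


Precision = relevant_retrieved / total_retrieved
= 57 / 75
= 57 / (57 + 18)
= 19/25

19/25


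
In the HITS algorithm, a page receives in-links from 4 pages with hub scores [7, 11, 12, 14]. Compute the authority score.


Authority = sum of hub scores of in-linkers
In-link 1: hub score = 7
In-link 2: hub score = 11
In-link 3: hub score = 12
In-link 4: hub score = 14
Authority = 7 + 11 + 12 + 14 = 44

44


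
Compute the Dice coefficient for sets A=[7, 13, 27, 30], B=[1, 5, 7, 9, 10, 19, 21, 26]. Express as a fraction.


A intersect B = [7]
|A intersect B| = 1
|A| = 4, |B| = 8
Dice = 2*1 / (4+8)
= 2 / 12 = 1/6

1/6


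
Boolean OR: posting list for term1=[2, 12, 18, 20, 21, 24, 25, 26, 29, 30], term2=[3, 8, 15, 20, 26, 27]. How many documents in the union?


Boolean OR: find union of posting lists
term1 docs: [2, 12, 18, 20, 21, 24, 25, 26, 29, 30]
term2 docs: [3, 8, 15, 20, 26, 27]
Union: [2, 3, 8, 12, 15, 18, 20, 21, 24, 25, 26, 27, 29, 30]
|union| = 14

14


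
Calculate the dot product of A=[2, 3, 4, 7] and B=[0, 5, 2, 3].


Dot product = sum of element-wise products
A[0]*B[0] = 2*0 = 0
A[1]*B[1] = 3*5 = 15
A[2]*B[2] = 4*2 = 8
A[3]*B[3] = 7*3 = 21
Sum = 0 + 15 + 8 + 21 = 44

44


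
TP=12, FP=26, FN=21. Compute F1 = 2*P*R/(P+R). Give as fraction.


F1 = 2 * P * R / (P + R)
P = TP/(TP+FP) = 12/38 = 6/19
R = TP/(TP+FN) = 12/33 = 4/11
2 * P * R = 2 * 6/19 * 4/11 = 48/209
P + R = 6/19 + 4/11 = 142/209
F1 = 48/209 / 142/209 = 24/71

24/71


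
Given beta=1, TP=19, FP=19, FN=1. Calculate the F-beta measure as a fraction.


P = TP/(TP+FP) = 19/38 = 1/2
R = TP/(TP+FN) = 19/20 = 19/20
beta^2 = 1^2 = 1
(1 + beta^2) = 2
Numerator = (1+beta^2)*P*R = 19/20
Denominator = beta^2*P + R = 1/2 + 19/20 = 29/20
F_beta = 19/29

19/29


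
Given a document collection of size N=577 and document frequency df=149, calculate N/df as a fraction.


IDF ratio = N / df
= 577 / 149
= 577/149

577/149


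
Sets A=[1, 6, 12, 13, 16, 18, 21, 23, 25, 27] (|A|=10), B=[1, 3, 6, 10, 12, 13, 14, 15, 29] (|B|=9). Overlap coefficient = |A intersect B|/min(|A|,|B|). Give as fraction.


A intersect B = [1, 6, 12, 13]
|A intersect B| = 4
min(|A|, |B|) = min(10, 9) = 9
Overlap = 4 / 9 = 4/9

4/9


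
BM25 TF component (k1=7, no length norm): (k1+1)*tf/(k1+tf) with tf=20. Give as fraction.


BM25 TF component = (k1+1)*tf / (k1+tf)
k1 = 7, tf = 20
Numerator = (7+1)*20 = 160
Denominator = 7 + 20 = 27
= 160/27 = 160/27

160/27


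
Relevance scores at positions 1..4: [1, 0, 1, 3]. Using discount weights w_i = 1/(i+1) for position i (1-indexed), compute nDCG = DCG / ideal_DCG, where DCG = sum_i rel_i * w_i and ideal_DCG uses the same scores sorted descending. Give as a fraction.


Position discount weights w_i = 1/(i+1) for i=1..4:
Weights = [1/2, 1/3, 1/4, 1/5]
Actual relevance: [1, 0, 1, 3]
DCG = 1/2 + 0/3 + 1/4 + 3/5 = 27/20
Ideal relevance (sorted desc): [3, 1, 1, 0]
Ideal DCG = 3/2 + 1/3 + 1/4 + 0/5 = 25/12
nDCG = DCG / ideal_DCG = 27/20 / 25/12 = 81/125

81/125


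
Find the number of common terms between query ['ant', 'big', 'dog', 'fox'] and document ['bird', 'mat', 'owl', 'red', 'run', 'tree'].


Query terms: ['ant', 'big', 'dog', 'fox']
Document terms: ['bird', 'mat', 'owl', 'red', 'run', 'tree']
Common terms: []
Overlap count = 0

0


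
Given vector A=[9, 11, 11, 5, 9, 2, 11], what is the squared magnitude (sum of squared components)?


|A|^2 = sum of squared components
A[0]^2 = 9^2 = 81
A[1]^2 = 11^2 = 121
A[2]^2 = 11^2 = 121
A[3]^2 = 5^2 = 25
A[4]^2 = 9^2 = 81
A[5]^2 = 2^2 = 4
A[6]^2 = 11^2 = 121
Sum = 81 + 121 + 121 + 25 + 81 + 4 + 121 = 554

554


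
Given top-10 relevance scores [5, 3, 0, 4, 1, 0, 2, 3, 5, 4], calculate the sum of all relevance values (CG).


Cumulative Gain = sum of relevance scores
Position 1: rel=5, running sum=5
Position 2: rel=3, running sum=8
Position 3: rel=0, running sum=8
Position 4: rel=4, running sum=12
Position 5: rel=1, running sum=13
Position 6: rel=0, running sum=13
Position 7: rel=2, running sum=15
Position 8: rel=3, running sum=18
Position 9: rel=5, running sum=23
Position 10: rel=4, running sum=27
CG = 27

27


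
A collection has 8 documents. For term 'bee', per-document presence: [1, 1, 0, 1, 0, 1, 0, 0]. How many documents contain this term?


Checking each document for 'bee':
Doc 1: present
Doc 2: present
Doc 3: absent
Doc 4: present
Doc 5: absent
Doc 6: present
Doc 7: absent
Doc 8: absent
df = sum of presences = 1 + 1 + 0 + 1 + 0 + 1 + 0 + 0 = 4

4


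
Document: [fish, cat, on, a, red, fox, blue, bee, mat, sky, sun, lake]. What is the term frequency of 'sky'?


Document has 12 words
Scanning for 'sky':
Found at positions: [9]
Count = 1

1


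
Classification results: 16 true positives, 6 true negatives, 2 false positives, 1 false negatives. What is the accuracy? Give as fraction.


Accuracy = (TP + TN) / (TP + TN + FP + FN)
TP + TN = 16 + 6 = 22
Total = 16 + 6 + 2 + 1 = 25
Accuracy = 22 / 25 = 22/25

22/25


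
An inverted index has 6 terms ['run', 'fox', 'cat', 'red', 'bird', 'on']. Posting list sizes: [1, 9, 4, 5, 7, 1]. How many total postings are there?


Summing posting list sizes:
'run': 1 postings
'fox': 9 postings
'cat': 4 postings
'red': 5 postings
'bird': 7 postings
'on': 1 postings
Total = 1 + 9 + 4 + 5 + 7 + 1 = 27

27


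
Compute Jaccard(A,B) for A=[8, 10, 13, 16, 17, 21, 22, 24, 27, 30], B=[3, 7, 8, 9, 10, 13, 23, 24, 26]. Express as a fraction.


A intersect B = [8, 10, 13, 24]
|A intersect B| = 4
A union B = [3, 7, 8, 9, 10, 13, 16, 17, 21, 22, 23, 24, 26, 27, 30]
|A union B| = 15
Jaccard = 4/15 = 4/15

4/15


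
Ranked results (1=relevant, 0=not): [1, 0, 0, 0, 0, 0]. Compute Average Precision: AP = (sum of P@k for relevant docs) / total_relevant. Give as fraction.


Computing P@k for each relevant position:
Position 1: relevant, P@1 = 1/1 = 1
Position 2: not relevant
Position 3: not relevant
Position 4: not relevant
Position 5: not relevant
Position 6: not relevant
Sum of P@k = 1 = 1
AP = 1 / 1 = 1

1


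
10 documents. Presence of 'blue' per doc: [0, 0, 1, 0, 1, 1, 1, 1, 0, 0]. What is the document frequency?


Checking each document for 'blue':
Doc 1: absent
Doc 2: absent
Doc 3: present
Doc 4: absent
Doc 5: present
Doc 6: present
Doc 7: present
Doc 8: present
Doc 9: absent
Doc 10: absent
df = sum of presences = 0 + 0 + 1 + 0 + 1 + 1 + 1 + 1 + 0 + 0 = 5

5


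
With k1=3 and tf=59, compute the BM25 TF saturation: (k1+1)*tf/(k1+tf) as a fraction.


BM25 TF component = (k1+1)*tf / (k1+tf)
k1 = 3, tf = 59
Numerator = (3+1)*59 = 236
Denominator = 3 + 59 = 62
= 236/62 = 118/31

118/31


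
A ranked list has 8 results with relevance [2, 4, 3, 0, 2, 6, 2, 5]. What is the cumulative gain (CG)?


Cumulative Gain = sum of relevance scores
Position 1: rel=2, running sum=2
Position 2: rel=4, running sum=6
Position 3: rel=3, running sum=9
Position 4: rel=0, running sum=9
Position 5: rel=2, running sum=11
Position 6: rel=6, running sum=17
Position 7: rel=2, running sum=19
Position 8: rel=5, running sum=24
CG = 24

24


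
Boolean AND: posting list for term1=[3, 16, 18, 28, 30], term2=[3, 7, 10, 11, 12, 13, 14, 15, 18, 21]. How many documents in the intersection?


Boolean AND: find intersection of posting lists
term1 docs: [3, 16, 18, 28, 30]
term2 docs: [3, 7, 10, 11, 12, 13, 14, 15, 18, 21]
Intersection: [3, 18]
|intersection| = 2

2


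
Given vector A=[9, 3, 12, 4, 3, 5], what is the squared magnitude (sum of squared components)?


|A|^2 = sum of squared components
A[0]^2 = 9^2 = 81
A[1]^2 = 3^2 = 9
A[2]^2 = 12^2 = 144
A[3]^2 = 4^2 = 16
A[4]^2 = 3^2 = 9
A[5]^2 = 5^2 = 25
Sum = 81 + 9 + 144 + 16 + 9 + 25 = 284

284


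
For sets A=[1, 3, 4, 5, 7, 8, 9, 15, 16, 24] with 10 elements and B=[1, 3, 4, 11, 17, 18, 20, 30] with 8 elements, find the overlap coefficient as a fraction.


A intersect B = [1, 3, 4]
|A intersect B| = 3
min(|A|, |B|) = min(10, 8) = 8
Overlap = 3 / 8 = 3/8

3/8


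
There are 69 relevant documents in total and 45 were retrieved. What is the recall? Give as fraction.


Recall = retrieved_relevant / total_relevant
= 45 / 69
= 45 / (45 + 24)
= 15/23

15/23


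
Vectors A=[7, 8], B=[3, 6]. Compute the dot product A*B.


Dot product = sum of element-wise products
A[0]*B[0] = 7*3 = 21
A[1]*B[1] = 8*6 = 48
Sum = 21 + 48 = 69

69


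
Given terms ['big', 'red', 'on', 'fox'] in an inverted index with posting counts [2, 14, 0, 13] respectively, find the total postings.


Summing posting list sizes:
'big': 2 postings
'red': 14 postings
'on': 0 postings
'fox': 13 postings
Total = 2 + 14 + 0 + 13 = 29

29


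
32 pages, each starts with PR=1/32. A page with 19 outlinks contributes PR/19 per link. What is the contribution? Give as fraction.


Initial PR = 1/32 = 1/32
Outlinks = 19
Contribution per link = PR / outlinks
= 1/32 / 19
= 1/608

1/608


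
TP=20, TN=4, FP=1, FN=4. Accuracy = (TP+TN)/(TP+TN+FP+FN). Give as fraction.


Accuracy = (TP + TN) / (TP + TN + FP + FN)
TP + TN = 20 + 4 = 24
Total = 20 + 4 + 1 + 4 = 29
Accuracy = 24 / 29 = 24/29

24/29


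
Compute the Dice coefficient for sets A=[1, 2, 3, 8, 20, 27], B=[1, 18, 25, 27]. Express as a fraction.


A intersect B = [1, 27]
|A intersect B| = 2
|A| = 6, |B| = 4
Dice = 2*2 / (6+4)
= 4 / 10 = 2/5

2/5


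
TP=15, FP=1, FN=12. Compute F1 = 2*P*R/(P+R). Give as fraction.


F1 = 2 * P * R / (P + R)
P = TP/(TP+FP) = 15/16 = 15/16
R = TP/(TP+FN) = 15/27 = 5/9
2 * P * R = 2 * 15/16 * 5/9 = 25/24
P + R = 15/16 + 5/9 = 215/144
F1 = 25/24 / 215/144 = 30/43

30/43


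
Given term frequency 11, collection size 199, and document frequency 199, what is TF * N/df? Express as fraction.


TF * (N/df)
= 11 * (199/199)
= 11 * 1
= 11

11


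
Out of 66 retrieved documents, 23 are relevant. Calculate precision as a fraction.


Precision = relevant_retrieved / total_retrieved
= 23 / 66
= 23 / (23 + 43)
= 23/66

23/66


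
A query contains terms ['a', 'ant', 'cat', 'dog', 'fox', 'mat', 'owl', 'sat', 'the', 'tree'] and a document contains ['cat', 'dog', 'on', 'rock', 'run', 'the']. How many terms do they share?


Query terms: ['a', 'ant', 'cat', 'dog', 'fox', 'mat', 'owl', 'sat', 'the', 'tree']
Document terms: ['cat', 'dog', 'on', 'rock', 'run', 'the']
Common terms: ['cat', 'dog', 'the']
Overlap count = 3

3


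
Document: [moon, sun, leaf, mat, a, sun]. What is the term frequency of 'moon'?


Document has 6 words
Scanning for 'moon':
Found at positions: [0]
Count = 1

1


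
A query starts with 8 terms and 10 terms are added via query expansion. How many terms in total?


Original terms: 8
Expansion terms: 10
Total = 8 + 10 = 18

18


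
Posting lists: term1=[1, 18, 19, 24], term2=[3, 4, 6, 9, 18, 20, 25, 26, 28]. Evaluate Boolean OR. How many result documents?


Boolean OR: find union of posting lists
term1 docs: [1, 18, 19, 24]
term2 docs: [3, 4, 6, 9, 18, 20, 25, 26, 28]
Union: [1, 3, 4, 6, 9, 18, 19, 20, 24, 25, 26, 28]
|union| = 12

12


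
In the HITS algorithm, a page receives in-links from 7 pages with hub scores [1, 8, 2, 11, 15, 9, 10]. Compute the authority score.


Authority = sum of hub scores of in-linkers
In-link 1: hub score = 1
In-link 2: hub score = 8
In-link 3: hub score = 2
In-link 4: hub score = 11
In-link 5: hub score = 15
In-link 6: hub score = 9
In-link 7: hub score = 10
Authority = 1 + 8 + 2 + 11 + 15 + 9 + 10 = 56

56


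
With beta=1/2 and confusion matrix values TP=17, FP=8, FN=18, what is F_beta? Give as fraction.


P = TP/(TP+FP) = 17/25 = 17/25
R = TP/(TP+FN) = 17/35 = 17/35
beta^2 = 1/2^2 = 1/4
(1 + beta^2) = 5/4
Numerator = (1+beta^2)*P*R = 289/700
Denominator = beta^2*P + R = 17/100 + 17/35 = 459/700
F_beta = 17/27

17/27


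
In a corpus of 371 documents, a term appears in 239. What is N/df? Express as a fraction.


IDF ratio = N / df
= 371 / 239
= 371/239

371/239


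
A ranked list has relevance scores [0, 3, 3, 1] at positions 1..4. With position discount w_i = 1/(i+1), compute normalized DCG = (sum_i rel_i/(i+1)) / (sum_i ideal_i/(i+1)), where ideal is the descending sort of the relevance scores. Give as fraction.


Position discount weights w_i = 1/(i+1) for i=1..4:
Weights = [1/2, 1/3, 1/4, 1/5]
Actual relevance: [0, 3, 3, 1]
DCG = 0/2 + 3/3 + 3/4 + 1/5 = 39/20
Ideal relevance (sorted desc): [3, 3, 1, 0]
Ideal DCG = 3/2 + 3/3 + 1/4 + 0/5 = 11/4
nDCG = DCG / ideal_DCG = 39/20 / 11/4 = 39/55

39/55


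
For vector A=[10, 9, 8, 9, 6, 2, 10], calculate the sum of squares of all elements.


|A|^2 = sum of squared components
A[0]^2 = 10^2 = 100
A[1]^2 = 9^2 = 81
A[2]^2 = 8^2 = 64
A[3]^2 = 9^2 = 81
A[4]^2 = 6^2 = 36
A[5]^2 = 2^2 = 4
A[6]^2 = 10^2 = 100
Sum = 100 + 81 + 64 + 81 + 36 + 4 + 100 = 466

466


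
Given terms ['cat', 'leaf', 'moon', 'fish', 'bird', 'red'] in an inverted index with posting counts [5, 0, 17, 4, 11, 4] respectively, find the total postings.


Summing posting list sizes:
'cat': 5 postings
'leaf': 0 postings
'moon': 17 postings
'fish': 4 postings
'bird': 11 postings
'red': 4 postings
Total = 5 + 0 + 17 + 4 + 11 + 4 = 41

41


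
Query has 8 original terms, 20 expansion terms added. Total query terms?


Original terms: 8
Expansion terms: 20
Total = 8 + 20 = 28

28


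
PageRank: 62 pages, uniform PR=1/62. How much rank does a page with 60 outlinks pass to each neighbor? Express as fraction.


Initial PR = 1/62 = 1/62
Outlinks = 60
Contribution per link = PR / outlinks
= 1/62 / 60
= 1/3720

1/3720


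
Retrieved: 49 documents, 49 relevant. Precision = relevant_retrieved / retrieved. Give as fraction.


Precision = relevant_retrieved / total_retrieved
= 49 / 49
= 49 / (49 + 0)
= 1

1


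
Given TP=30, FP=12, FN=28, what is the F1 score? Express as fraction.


F1 = 2 * P * R / (P + R)
P = TP/(TP+FP) = 30/42 = 5/7
R = TP/(TP+FN) = 30/58 = 15/29
2 * P * R = 2 * 5/7 * 15/29 = 150/203
P + R = 5/7 + 15/29 = 250/203
F1 = 150/203 / 250/203 = 3/5

3/5


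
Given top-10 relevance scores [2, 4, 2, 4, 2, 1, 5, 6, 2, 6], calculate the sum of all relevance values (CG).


Cumulative Gain = sum of relevance scores
Position 1: rel=2, running sum=2
Position 2: rel=4, running sum=6
Position 3: rel=2, running sum=8
Position 4: rel=4, running sum=12
Position 5: rel=2, running sum=14
Position 6: rel=1, running sum=15
Position 7: rel=5, running sum=20
Position 8: rel=6, running sum=26
Position 9: rel=2, running sum=28
Position 10: rel=6, running sum=34
CG = 34

34
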